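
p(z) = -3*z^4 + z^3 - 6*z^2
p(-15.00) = -156600.00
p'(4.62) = -1174.74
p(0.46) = -1.31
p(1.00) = -8.00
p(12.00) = -61344.00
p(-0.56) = -2.35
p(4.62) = -1396.21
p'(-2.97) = 376.48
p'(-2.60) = 262.39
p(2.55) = -149.28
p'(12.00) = -20448.00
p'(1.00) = -21.00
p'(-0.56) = 9.77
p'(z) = -12*z^3 + 3*z^2 - 12*z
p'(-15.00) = 41355.00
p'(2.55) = -210.07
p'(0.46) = -6.05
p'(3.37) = -465.64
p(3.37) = -416.81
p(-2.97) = -312.55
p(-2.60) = -195.23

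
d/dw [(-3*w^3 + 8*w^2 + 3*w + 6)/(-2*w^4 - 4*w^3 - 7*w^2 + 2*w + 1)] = (-6*w^6 + 32*w^5 + 71*w^4 + 60*w^3 + 100*w^2 + 100*w - 9)/(4*w^8 + 16*w^7 + 44*w^6 + 48*w^5 + 29*w^4 - 36*w^3 - 10*w^2 + 4*w + 1)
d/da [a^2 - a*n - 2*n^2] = 2*a - n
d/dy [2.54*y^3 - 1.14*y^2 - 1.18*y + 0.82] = 7.62*y^2 - 2.28*y - 1.18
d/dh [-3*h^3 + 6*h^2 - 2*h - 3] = -9*h^2 + 12*h - 2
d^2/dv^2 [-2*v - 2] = 0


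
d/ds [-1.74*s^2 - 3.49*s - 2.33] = -3.48*s - 3.49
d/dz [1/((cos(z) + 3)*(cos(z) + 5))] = 2*(cos(z) + 4)*sin(z)/((cos(z) + 3)^2*(cos(z) + 5)^2)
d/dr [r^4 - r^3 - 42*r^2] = r*(4*r^2 - 3*r - 84)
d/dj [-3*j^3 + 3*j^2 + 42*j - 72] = -9*j^2 + 6*j + 42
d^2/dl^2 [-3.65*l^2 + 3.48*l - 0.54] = -7.30000000000000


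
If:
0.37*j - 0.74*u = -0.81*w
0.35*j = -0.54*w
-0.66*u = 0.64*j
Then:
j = 0.00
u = 0.00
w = 0.00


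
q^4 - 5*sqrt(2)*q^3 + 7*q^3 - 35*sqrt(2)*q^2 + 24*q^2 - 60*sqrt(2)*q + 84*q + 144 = (q + 3)*(q + 4)*(q - 3*sqrt(2))*(q - 2*sqrt(2))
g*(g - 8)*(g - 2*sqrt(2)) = g^3 - 8*g^2 - 2*sqrt(2)*g^2 + 16*sqrt(2)*g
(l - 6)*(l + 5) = l^2 - l - 30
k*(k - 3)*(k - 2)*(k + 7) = k^4 + 2*k^3 - 29*k^2 + 42*k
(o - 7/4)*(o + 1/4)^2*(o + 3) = o^4 + 7*o^3/4 - 73*o^2/16 - 163*o/64 - 21/64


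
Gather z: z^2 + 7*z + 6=z^2 + 7*z + 6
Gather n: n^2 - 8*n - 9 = n^2 - 8*n - 9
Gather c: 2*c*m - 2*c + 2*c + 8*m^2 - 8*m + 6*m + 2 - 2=2*c*m + 8*m^2 - 2*m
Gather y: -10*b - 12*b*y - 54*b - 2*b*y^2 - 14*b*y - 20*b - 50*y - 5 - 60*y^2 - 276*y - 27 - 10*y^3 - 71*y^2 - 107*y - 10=-84*b - 10*y^3 + y^2*(-2*b - 131) + y*(-26*b - 433) - 42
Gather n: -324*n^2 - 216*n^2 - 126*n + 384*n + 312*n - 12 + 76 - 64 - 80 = -540*n^2 + 570*n - 80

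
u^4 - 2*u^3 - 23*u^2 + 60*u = u*(u - 4)*(u - 3)*(u + 5)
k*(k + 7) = k^2 + 7*k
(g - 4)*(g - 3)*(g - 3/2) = g^3 - 17*g^2/2 + 45*g/2 - 18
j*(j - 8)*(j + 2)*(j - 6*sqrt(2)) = j^4 - 6*sqrt(2)*j^3 - 6*j^3 - 16*j^2 + 36*sqrt(2)*j^2 + 96*sqrt(2)*j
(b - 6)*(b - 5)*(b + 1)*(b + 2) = b^4 - 8*b^3 - b^2 + 68*b + 60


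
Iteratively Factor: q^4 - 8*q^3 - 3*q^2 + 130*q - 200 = (q - 2)*(q^3 - 6*q^2 - 15*q + 100) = (q - 5)*(q - 2)*(q^2 - q - 20) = (q - 5)*(q - 2)*(q + 4)*(q - 5)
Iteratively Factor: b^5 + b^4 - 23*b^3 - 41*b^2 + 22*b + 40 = (b - 1)*(b^4 + 2*b^3 - 21*b^2 - 62*b - 40) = (b - 1)*(b + 1)*(b^3 + b^2 - 22*b - 40) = (b - 1)*(b + 1)*(b + 2)*(b^2 - b - 20) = (b - 5)*(b - 1)*(b + 1)*(b + 2)*(b + 4)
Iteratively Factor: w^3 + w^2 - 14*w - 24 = (w + 2)*(w^2 - w - 12) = (w - 4)*(w + 2)*(w + 3)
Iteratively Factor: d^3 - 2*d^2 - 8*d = (d + 2)*(d^2 - 4*d) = d*(d + 2)*(d - 4)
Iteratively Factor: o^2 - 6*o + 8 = (o - 4)*(o - 2)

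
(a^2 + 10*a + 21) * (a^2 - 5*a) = a^4 + 5*a^3 - 29*a^2 - 105*a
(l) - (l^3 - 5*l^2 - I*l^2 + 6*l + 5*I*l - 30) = -l^3 + 5*l^2 + I*l^2 - 5*l - 5*I*l + 30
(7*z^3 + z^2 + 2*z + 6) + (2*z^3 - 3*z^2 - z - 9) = 9*z^3 - 2*z^2 + z - 3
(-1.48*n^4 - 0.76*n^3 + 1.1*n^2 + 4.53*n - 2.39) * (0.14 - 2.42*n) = 3.5816*n^5 + 1.632*n^4 - 2.7684*n^3 - 10.8086*n^2 + 6.418*n - 0.3346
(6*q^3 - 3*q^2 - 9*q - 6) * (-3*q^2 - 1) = -18*q^5 + 9*q^4 + 21*q^3 + 21*q^2 + 9*q + 6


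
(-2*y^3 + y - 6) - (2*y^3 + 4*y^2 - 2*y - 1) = -4*y^3 - 4*y^2 + 3*y - 5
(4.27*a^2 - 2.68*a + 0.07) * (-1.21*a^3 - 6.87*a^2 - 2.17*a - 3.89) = -5.1667*a^5 - 26.0921*a^4 + 9.061*a^3 - 11.2756*a^2 + 10.2733*a - 0.2723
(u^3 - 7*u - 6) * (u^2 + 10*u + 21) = u^5 + 10*u^4 + 14*u^3 - 76*u^2 - 207*u - 126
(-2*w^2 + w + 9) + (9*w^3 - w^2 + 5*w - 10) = 9*w^3 - 3*w^2 + 6*w - 1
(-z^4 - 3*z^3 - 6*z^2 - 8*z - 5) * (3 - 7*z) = 7*z^5 + 18*z^4 + 33*z^3 + 38*z^2 + 11*z - 15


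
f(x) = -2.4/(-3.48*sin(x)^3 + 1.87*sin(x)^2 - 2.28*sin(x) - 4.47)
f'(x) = -2.4*(10.44*sin(x)^2*cos(x) - 3.74*sin(x)*cos(x) + 2.28*cos(x))/(-3.48*sin(x)^3 + 1.87*sin(x)^2 - 2.28*sin(x) - 4.47)^2 = (-25.056*sin(x)^2 + 8.976*sin(x) - 5.472)*cos(x)/(3.48*sin(x)^3 - 1.87*sin(x)^2 + 2.28*sin(x) + 4.47)^2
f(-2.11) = -2.26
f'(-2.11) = 14.38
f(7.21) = 0.35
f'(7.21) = -0.18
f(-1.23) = -1.07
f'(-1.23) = -2.38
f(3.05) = 0.51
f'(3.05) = 0.22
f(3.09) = 0.52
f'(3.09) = 0.24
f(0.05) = 0.52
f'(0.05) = -0.24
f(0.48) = 0.44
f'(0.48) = -0.20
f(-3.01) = 0.58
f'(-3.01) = 0.41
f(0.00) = 0.54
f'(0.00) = -0.27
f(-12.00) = 0.42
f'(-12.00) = -0.20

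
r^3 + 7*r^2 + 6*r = r*(r + 1)*(r + 6)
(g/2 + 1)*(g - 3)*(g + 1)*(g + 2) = g^4/2 + g^3 - 7*g^2/2 - 10*g - 6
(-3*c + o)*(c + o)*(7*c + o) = -21*c^3 - 17*c^2*o + 5*c*o^2 + o^3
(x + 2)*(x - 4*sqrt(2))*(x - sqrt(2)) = x^3 - 5*sqrt(2)*x^2 + 2*x^2 - 10*sqrt(2)*x + 8*x + 16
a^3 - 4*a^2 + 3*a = a*(a - 3)*(a - 1)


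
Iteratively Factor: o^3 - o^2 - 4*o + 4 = (o - 2)*(o^2 + o - 2) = (o - 2)*(o - 1)*(o + 2)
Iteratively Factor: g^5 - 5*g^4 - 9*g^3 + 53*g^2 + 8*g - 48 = (g - 1)*(g^4 - 4*g^3 - 13*g^2 + 40*g + 48) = (g - 1)*(g + 3)*(g^3 - 7*g^2 + 8*g + 16) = (g - 4)*(g - 1)*(g + 3)*(g^2 - 3*g - 4) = (g - 4)^2*(g - 1)*(g + 3)*(g + 1)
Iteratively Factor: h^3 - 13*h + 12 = (h - 1)*(h^2 + h - 12) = (h - 3)*(h - 1)*(h + 4)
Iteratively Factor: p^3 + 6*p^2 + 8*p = (p + 2)*(p^2 + 4*p) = p*(p + 2)*(p + 4)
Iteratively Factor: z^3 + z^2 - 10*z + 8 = (z - 2)*(z^2 + 3*z - 4) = (z - 2)*(z + 4)*(z - 1)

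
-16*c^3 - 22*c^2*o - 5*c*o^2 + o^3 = (-8*c + o)*(c + o)*(2*c + o)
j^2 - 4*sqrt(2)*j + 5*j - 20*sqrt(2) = (j + 5)*(j - 4*sqrt(2))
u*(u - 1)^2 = u^3 - 2*u^2 + u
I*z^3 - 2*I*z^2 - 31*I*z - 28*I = (z - 7)*(z + 4)*(I*z + I)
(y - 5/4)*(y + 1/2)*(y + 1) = y^3 + y^2/4 - 11*y/8 - 5/8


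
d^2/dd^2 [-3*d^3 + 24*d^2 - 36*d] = 48 - 18*d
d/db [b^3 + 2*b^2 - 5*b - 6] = 3*b^2 + 4*b - 5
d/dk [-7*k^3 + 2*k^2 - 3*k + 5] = -21*k^2 + 4*k - 3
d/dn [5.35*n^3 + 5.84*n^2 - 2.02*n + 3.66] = 16.05*n^2 + 11.68*n - 2.02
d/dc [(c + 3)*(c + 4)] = 2*c + 7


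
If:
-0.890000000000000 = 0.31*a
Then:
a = -2.87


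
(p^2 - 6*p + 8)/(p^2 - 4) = (p - 4)/(p + 2)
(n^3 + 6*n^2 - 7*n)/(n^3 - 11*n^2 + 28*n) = (n^2 + 6*n - 7)/(n^2 - 11*n + 28)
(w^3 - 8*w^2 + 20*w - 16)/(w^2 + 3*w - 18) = (w^3 - 8*w^2 + 20*w - 16)/(w^2 + 3*w - 18)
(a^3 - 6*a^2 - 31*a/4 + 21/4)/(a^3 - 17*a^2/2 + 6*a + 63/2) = (a - 1/2)/(a - 3)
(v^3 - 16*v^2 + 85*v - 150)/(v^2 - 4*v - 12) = (v^2 - 10*v + 25)/(v + 2)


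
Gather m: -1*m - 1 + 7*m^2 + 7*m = 7*m^2 + 6*m - 1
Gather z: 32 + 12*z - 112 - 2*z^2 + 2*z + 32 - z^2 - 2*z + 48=-3*z^2 + 12*z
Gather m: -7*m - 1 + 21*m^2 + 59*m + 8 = 21*m^2 + 52*m + 7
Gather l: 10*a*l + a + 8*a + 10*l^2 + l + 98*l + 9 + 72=9*a + 10*l^2 + l*(10*a + 99) + 81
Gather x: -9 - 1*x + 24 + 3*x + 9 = 2*x + 24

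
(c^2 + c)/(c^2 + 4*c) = (c + 1)/(c + 4)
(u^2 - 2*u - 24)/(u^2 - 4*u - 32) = (u - 6)/(u - 8)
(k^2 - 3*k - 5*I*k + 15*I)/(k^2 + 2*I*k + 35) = (k - 3)/(k + 7*I)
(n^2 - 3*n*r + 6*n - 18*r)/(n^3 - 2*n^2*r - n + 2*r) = (n^2 - 3*n*r + 6*n - 18*r)/(n^3 - 2*n^2*r - n + 2*r)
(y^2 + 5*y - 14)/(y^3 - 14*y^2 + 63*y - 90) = (y^2 + 5*y - 14)/(y^3 - 14*y^2 + 63*y - 90)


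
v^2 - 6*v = v*(v - 6)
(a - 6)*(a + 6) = a^2 - 36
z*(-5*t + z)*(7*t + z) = -35*t^2*z + 2*t*z^2 + z^3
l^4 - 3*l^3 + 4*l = l*(l - 2)^2*(l + 1)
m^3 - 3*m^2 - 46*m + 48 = (m - 8)*(m - 1)*(m + 6)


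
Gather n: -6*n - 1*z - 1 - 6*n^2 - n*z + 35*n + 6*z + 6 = -6*n^2 + n*(29 - z) + 5*z + 5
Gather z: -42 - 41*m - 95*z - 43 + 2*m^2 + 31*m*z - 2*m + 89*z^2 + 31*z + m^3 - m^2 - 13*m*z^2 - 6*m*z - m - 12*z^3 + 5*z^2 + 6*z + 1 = m^3 + m^2 - 44*m - 12*z^3 + z^2*(94 - 13*m) + z*(25*m - 58) - 84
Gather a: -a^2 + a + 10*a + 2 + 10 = -a^2 + 11*a + 12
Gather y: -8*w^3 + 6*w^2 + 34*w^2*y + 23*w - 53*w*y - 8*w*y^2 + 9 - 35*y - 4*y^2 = -8*w^3 + 6*w^2 + 23*w + y^2*(-8*w - 4) + y*(34*w^2 - 53*w - 35) + 9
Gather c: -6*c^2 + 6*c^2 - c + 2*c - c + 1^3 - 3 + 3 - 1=0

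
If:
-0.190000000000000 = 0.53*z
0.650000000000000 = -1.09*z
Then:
No Solution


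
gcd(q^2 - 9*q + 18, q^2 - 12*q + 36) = q - 6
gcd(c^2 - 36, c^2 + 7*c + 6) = c + 6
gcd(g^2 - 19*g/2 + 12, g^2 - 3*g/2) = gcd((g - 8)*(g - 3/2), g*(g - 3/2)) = g - 3/2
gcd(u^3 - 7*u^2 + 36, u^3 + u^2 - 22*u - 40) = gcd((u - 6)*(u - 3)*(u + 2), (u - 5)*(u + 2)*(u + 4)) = u + 2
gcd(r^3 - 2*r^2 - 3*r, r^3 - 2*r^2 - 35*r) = r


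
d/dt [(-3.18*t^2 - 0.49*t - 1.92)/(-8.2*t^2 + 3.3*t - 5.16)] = (-14.512*t^2 + 1.32960000000001*t + 8.8644)/(67.24*t^4 - 54.12*t^3 + 95.514*t^2 - 34.056*t + 26.6256)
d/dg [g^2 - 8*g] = 2*g - 8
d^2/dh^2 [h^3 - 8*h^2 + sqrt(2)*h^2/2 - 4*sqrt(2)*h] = 6*h - 16 + sqrt(2)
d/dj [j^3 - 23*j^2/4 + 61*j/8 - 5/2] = 3*j^2 - 23*j/2 + 61/8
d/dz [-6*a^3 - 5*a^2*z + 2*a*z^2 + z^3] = -5*a^2 + 4*a*z + 3*z^2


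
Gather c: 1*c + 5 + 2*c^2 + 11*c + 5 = 2*c^2 + 12*c + 10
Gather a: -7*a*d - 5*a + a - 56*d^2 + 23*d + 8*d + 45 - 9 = a*(-7*d - 4) - 56*d^2 + 31*d + 36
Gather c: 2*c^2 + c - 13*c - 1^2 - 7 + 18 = 2*c^2 - 12*c + 10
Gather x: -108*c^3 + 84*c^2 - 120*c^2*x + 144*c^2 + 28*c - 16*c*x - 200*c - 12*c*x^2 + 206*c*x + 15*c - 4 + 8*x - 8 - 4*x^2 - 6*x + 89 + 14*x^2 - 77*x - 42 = -108*c^3 + 228*c^2 - 157*c + x^2*(10 - 12*c) + x*(-120*c^2 + 190*c - 75) + 35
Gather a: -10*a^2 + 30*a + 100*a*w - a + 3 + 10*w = -10*a^2 + a*(100*w + 29) + 10*w + 3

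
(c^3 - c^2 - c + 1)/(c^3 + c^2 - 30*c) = (c^3 - c^2 - c + 1)/(c*(c^2 + c - 30))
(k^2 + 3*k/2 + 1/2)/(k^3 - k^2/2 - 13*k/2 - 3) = (k + 1)/(k^2 - k - 6)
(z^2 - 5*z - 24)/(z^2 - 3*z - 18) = (z - 8)/(z - 6)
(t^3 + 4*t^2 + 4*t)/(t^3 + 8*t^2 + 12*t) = (t + 2)/(t + 6)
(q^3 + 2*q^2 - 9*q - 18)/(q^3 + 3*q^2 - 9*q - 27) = (q + 2)/(q + 3)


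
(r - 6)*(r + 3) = r^2 - 3*r - 18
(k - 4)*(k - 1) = k^2 - 5*k + 4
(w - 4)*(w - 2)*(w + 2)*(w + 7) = w^4 + 3*w^3 - 32*w^2 - 12*w + 112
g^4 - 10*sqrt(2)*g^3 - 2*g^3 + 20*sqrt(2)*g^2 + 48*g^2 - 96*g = g*(g - 2)*(g - 6*sqrt(2))*(g - 4*sqrt(2))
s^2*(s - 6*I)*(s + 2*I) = s^4 - 4*I*s^3 + 12*s^2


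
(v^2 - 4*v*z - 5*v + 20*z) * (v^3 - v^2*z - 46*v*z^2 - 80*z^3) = v^5 - 5*v^4*z - 5*v^4 - 42*v^3*z^2 + 25*v^3*z + 104*v^2*z^3 + 210*v^2*z^2 + 320*v*z^4 - 520*v*z^3 - 1600*z^4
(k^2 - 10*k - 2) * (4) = 4*k^2 - 40*k - 8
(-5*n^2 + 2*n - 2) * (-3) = 15*n^2 - 6*n + 6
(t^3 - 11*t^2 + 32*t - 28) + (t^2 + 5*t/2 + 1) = t^3 - 10*t^2 + 69*t/2 - 27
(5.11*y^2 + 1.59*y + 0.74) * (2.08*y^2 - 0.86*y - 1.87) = 10.6288*y^4 - 1.0874*y^3 - 9.3839*y^2 - 3.6097*y - 1.3838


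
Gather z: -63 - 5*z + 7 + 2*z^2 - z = 2*z^2 - 6*z - 56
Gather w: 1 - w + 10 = 11 - w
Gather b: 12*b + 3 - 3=12*b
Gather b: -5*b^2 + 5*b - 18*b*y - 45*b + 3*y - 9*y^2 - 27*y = -5*b^2 + b*(-18*y - 40) - 9*y^2 - 24*y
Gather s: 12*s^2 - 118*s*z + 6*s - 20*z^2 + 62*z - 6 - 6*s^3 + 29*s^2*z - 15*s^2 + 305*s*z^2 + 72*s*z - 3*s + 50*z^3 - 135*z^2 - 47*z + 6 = -6*s^3 + s^2*(29*z - 3) + s*(305*z^2 - 46*z + 3) + 50*z^3 - 155*z^2 + 15*z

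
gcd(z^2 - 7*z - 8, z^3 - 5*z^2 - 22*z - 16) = z^2 - 7*z - 8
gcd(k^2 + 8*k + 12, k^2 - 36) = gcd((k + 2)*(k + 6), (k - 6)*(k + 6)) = k + 6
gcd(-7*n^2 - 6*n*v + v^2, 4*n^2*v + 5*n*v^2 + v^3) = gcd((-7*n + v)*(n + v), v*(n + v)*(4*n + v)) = n + v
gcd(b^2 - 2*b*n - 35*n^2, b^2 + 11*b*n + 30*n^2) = b + 5*n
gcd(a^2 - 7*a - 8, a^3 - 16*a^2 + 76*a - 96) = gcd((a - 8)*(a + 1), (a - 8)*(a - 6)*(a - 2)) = a - 8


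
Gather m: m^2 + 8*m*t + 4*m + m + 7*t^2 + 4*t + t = m^2 + m*(8*t + 5) + 7*t^2 + 5*t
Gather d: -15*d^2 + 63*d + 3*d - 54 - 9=-15*d^2 + 66*d - 63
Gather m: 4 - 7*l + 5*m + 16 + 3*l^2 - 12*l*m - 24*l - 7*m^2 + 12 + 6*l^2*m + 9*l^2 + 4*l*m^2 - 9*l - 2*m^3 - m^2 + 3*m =12*l^2 - 40*l - 2*m^3 + m^2*(4*l - 8) + m*(6*l^2 - 12*l + 8) + 32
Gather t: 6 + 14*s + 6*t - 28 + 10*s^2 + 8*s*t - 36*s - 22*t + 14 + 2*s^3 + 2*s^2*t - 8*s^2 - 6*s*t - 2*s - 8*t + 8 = 2*s^3 + 2*s^2 - 24*s + t*(2*s^2 + 2*s - 24)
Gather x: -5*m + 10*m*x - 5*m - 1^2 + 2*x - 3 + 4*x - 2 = -10*m + x*(10*m + 6) - 6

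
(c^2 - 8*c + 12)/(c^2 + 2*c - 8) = (c - 6)/(c + 4)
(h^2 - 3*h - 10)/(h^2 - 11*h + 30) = (h + 2)/(h - 6)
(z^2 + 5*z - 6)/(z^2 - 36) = (z - 1)/(z - 6)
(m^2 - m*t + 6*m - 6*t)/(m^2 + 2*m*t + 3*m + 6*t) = (m^2 - m*t + 6*m - 6*t)/(m^2 + 2*m*t + 3*m + 6*t)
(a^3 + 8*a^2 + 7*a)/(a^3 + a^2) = (a + 7)/a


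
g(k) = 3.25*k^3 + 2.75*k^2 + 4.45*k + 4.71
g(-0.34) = 3.39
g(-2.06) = -21.20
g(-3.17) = -85.29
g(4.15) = 302.83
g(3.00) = 130.56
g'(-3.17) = 84.99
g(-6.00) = -624.99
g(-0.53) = 2.64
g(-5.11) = -379.88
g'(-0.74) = 5.72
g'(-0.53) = 4.27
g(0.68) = 10.03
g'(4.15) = 195.19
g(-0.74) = 1.61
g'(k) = 9.75*k^2 + 5.5*k + 4.45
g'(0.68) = 12.70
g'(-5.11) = 230.94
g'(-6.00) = 322.45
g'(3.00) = 108.70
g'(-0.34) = 3.71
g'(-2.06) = 34.50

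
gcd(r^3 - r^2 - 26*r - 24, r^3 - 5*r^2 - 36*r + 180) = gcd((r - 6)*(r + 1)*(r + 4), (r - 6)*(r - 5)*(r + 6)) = r - 6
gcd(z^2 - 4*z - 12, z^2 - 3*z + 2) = 1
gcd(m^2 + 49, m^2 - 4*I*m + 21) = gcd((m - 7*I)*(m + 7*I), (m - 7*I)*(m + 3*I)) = m - 7*I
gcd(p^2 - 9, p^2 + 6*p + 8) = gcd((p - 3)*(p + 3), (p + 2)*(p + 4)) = 1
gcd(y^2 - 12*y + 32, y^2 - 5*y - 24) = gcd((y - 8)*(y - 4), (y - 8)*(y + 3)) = y - 8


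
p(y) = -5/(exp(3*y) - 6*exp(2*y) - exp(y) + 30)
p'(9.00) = 0.00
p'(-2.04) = -0.00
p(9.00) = 0.00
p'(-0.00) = -0.09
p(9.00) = 0.00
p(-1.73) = -0.17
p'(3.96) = 0.00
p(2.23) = -0.02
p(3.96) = -0.00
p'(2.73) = 0.01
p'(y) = -5*(-3*exp(3*y) + 12*exp(2*y) + exp(y))/(exp(3*y) - 6*exp(2*y) - exp(y) + 30)^2 = (15*exp(2*y) - 60*exp(y) - 5)*exp(y)/(exp(3*y) - 6*exp(2*y) - exp(y) + 30)^2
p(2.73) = -0.00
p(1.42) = 0.83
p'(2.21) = 0.08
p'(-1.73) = -0.00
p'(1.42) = 0.40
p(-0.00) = -0.21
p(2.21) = -0.02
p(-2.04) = -0.17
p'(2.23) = 0.07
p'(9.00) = 0.00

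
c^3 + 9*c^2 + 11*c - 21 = (c - 1)*(c + 3)*(c + 7)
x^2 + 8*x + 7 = (x + 1)*(x + 7)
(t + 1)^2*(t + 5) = t^3 + 7*t^2 + 11*t + 5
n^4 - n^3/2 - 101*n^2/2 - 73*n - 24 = (n - 8)*(n + 1/2)*(n + 1)*(n + 6)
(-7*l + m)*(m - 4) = -7*l*m + 28*l + m^2 - 4*m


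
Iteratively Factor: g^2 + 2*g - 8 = (g - 2)*(g + 4)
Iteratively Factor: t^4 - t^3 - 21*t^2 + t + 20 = (t - 5)*(t^3 + 4*t^2 - t - 4) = (t - 5)*(t - 1)*(t^2 + 5*t + 4) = (t - 5)*(t - 1)*(t + 4)*(t + 1)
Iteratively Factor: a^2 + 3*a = (a)*(a + 3)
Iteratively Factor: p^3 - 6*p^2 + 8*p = (p)*(p^2 - 6*p + 8) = p*(p - 2)*(p - 4)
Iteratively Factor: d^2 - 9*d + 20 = (d - 4)*(d - 5)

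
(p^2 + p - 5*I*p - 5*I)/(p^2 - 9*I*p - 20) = (p + 1)/(p - 4*I)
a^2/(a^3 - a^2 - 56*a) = a/(a^2 - a - 56)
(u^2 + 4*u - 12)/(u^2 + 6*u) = (u - 2)/u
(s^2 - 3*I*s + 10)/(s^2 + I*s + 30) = (s + 2*I)/(s + 6*I)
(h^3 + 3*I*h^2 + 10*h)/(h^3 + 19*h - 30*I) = h/(h - 3*I)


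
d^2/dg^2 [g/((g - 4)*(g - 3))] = 2*(g^3 - 36*g + 84)/(g^6 - 21*g^5 + 183*g^4 - 847*g^3 + 2196*g^2 - 3024*g + 1728)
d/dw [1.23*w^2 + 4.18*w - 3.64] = 2.46*w + 4.18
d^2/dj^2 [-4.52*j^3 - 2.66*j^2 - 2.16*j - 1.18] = -27.12*j - 5.32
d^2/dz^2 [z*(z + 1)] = 2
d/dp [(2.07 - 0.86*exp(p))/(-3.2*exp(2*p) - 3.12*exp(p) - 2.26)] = (-2.752*exp(2*p) + 13.248*exp(p) + 8.402)*exp(p)/(10.24*exp(4*p) + 19.968*exp(3*p) + 24.1984*exp(2*p) + 14.1024*exp(p) + 5.1076)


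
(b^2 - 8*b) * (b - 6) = b^3 - 14*b^2 + 48*b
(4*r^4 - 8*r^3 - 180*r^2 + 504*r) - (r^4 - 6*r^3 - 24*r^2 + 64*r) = 3*r^4 - 2*r^3 - 156*r^2 + 440*r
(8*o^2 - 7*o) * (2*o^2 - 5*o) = 16*o^4 - 54*o^3 + 35*o^2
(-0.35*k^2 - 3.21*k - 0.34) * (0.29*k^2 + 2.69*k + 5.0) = -0.1015*k^4 - 1.8724*k^3 - 10.4835*k^2 - 16.9646*k - 1.7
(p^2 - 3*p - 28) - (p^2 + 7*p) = -10*p - 28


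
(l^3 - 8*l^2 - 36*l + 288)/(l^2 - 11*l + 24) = (l^2 - 36)/(l - 3)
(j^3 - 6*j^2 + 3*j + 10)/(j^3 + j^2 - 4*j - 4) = (j - 5)/(j + 2)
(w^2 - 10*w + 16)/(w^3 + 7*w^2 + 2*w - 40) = (w - 8)/(w^2 + 9*w + 20)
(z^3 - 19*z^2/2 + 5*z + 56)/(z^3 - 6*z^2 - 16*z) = (z - 7/2)/z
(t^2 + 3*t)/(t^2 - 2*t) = (t + 3)/(t - 2)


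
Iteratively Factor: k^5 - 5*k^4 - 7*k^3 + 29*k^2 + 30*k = (k + 2)*(k^4 - 7*k^3 + 7*k^2 + 15*k) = k*(k + 2)*(k^3 - 7*k^2 + 7*k + 15) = k*(k - 5)*(k + 2)*(k^2 - 2*k - 3) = k*(k - 5)*(k + 1)*(k + 2)*(k - 3)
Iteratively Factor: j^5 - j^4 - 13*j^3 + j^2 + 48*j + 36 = (j - 3)*(j^4 + 2*j^3 - 7*j^2 - 20*j - 12) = (j - 3)*(j + 2)*(j^3 - 7*j - 6) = (j - 3)^2*(j + 2)*(j^2 + 3*j + 2) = (j - 3)^2*(j + 2)^2*(j + 1)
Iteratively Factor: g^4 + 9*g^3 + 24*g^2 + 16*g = (g)*(g^3 + 9*g^2 + 24*g + 16) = g*(g + 1)*(g^2 + 8*g + 16) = g*(g + 1)*(g + 4)*(g + 4)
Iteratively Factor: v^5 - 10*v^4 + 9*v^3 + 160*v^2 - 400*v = (v - 4)*(v^4 - 6*v^3 - 15*v^2 + 100*v) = (v - 5)*(v - 4)*(v^3 - v^2 - 20*v) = (v - 5)^2*(v - 4)*(v^2 + 4*v) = (v - 5)^2*(v - 4)*(v + 4)*(v)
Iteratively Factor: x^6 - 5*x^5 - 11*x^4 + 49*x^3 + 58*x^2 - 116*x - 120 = (x + 2)*(x^5 - 7*x^4 + 3*x^3 + 43*x^2 - 28*x - 60) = (x - 3)*(x + 2)*(x^4 - 4*x^3 - 9*x^2 + 16*x + 20) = (x - 3)*(x + 2)^2*(x^3 - 6*x^2 + 3*x + 10) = (x - 3)*(x + 1)*(x + 2)^2*(x^2 - 7*x + 10) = (x - 5)*(x - 3)*(x + 1)*(x + 2)^2*(x - 2)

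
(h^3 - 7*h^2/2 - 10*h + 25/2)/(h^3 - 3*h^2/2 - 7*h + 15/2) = (h - 5)/(h - 3)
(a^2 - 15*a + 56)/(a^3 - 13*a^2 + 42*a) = (a - 8)/(a*(a - 6))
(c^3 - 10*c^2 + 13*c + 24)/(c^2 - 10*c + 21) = (c^2 - 7*c - 8)/(c - 7)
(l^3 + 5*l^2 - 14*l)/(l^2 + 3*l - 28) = l*(l - 2)/(l - 4)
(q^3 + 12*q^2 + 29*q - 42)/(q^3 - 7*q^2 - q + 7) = (q^2 + 13*q + 42)/(q^2 - 6*q - 7)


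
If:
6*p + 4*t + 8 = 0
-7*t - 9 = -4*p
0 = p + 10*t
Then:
No Solution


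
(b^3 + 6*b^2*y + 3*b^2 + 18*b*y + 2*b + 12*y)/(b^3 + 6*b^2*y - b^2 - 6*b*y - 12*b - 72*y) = (b^2 + 3*b + 2)/(b^2 - b - 12)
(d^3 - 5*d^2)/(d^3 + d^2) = (d - 5)/(d + 1)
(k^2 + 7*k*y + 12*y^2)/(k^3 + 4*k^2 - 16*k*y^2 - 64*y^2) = (-k - 3*y)/(-k^2 + 4*k*y - 4*k + 16*y)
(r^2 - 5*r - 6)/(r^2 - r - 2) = (r - 6)/(r - 2)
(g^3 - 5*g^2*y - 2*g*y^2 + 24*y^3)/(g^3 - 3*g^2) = (g^3 - 5*g^2*y - 2*g*y^2 + 24*y^3)/(g^2*(g - 3))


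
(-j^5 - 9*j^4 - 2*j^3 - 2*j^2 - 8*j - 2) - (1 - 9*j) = -j^5 - 9*j^4 - 2*j^3 - 2*j^2 + j - 3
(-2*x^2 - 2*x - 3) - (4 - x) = -2*x^2 - x - 7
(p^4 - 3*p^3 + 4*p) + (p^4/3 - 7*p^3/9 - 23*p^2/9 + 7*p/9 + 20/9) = 4*p^4/3 - 34*p^3/9 - 23*p^2/9 + 43*p/9 + 20/9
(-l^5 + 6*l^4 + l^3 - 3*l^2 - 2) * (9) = -9*l^5 + 54*l^4 + 9*l^3 - 27*l^2 - 18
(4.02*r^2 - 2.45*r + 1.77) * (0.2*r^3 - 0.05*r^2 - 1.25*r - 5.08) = 0.804*r^5 - 0.691*r^4 - 4.5485*r^3 - 17.4476*r^2 + 10.2335*r - 8.9916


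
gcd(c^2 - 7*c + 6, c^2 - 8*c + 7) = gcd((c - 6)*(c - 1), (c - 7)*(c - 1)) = c - 1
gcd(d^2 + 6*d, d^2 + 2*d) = d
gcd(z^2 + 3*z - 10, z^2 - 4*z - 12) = 1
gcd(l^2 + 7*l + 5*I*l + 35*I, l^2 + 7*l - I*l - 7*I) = l + 7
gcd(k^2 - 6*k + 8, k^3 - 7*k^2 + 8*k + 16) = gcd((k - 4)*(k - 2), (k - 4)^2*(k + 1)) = k - 4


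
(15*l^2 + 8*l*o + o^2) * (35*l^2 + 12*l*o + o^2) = 525*l^4 + 460*l^3*o + 146*l^2*o^2 + 20*l*o^3 + o^4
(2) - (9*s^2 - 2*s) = -9*s^2 + 2*s + 2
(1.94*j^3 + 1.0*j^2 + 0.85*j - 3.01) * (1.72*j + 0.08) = 3.3368*j^4 + 1.8752*j^3 + 1.542*j^2 - 5.1092*j - 0.2408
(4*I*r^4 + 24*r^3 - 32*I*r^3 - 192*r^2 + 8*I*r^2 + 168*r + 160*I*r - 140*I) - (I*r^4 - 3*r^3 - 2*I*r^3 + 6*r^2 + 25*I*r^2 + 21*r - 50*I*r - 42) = 3*I*r^4 + 27*r^3 - 30*I*r^3 - 198*r^2 - 17*I*r^2 + 147*r + 210*I*r + 42 - 140*I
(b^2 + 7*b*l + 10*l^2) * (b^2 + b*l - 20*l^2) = b^4 + 8*b^3*l - 3*b^2*l^2 - 130*b*l^3 - 200*l^4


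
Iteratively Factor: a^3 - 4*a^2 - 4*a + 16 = (a - 4)*(a^2 - 4) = (a - 4)*(a - 2)*(a + 2)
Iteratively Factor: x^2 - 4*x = (x - 4)*(x)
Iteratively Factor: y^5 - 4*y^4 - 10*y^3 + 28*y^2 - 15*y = (y)*(y^4 - 4*y^3 - 10*y^2 + 28*y - 15) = y*(y - 5)*(y^3 + y^2 - 5*y + 3) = y*(y - 5)*(y + 3)*(y^2 - 2*y + 1) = y*(y - 5)*(y - 1)*(y + 3)*(y - 1)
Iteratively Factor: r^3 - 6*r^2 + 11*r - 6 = (r - 3)*(r^2 - 3*r + 2) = (r - 3)*(r - 2)*(r - 1)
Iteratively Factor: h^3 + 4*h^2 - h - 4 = (h + 4)*(h^2 - 1) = (h + 1)*(h + 4)*(h - 1)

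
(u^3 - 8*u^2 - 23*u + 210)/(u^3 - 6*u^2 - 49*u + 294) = (u + 5)/(u + 7)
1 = 1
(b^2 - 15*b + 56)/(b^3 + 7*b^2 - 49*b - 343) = (b - 8)/(b^2 + 14*b + 49)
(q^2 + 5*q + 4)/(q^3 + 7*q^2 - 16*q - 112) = (q + 1)/(q^2 + 3*q - 28)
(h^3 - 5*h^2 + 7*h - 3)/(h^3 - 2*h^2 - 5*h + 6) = (h - 1)/(h + 2)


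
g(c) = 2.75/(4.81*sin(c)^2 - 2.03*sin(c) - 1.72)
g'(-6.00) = -0.48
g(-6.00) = -1.44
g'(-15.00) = -6.48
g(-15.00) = 1.68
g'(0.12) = 0.67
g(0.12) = -1.45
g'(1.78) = 5.24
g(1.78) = 3.07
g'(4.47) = -0.33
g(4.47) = 0.57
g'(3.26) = -4.33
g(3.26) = -1.95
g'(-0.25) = 13.78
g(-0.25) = -2.98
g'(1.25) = -13.11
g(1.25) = 4.01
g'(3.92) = -3.99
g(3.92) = 1.32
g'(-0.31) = 30.48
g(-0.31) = -4.21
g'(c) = 2.75*(-9.62*sin(c)*cos(c) + 2.03*cos(c))/(4.81*sin(c)^2 - 2.03*sin(c) - 1.72)^2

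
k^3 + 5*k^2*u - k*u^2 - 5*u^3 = (k - u)*(k + u)*(k + 5*u)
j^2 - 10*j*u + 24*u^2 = (j - 6*u)*(j - 4*u)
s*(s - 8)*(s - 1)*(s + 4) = s^4 - 5*s^3 - 28*s^2 + 32*s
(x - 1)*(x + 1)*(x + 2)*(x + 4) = x^4 + 6*x^3 + 7*x^2 - 6*x - 8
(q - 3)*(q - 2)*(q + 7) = q^3 + 2*q^2 - 29*q + 42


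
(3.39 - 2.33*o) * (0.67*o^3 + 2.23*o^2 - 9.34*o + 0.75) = -1.5611*o^4 - 2.9246*o^3 + 29.3219*o^2 - 33.4101*o + 2.5425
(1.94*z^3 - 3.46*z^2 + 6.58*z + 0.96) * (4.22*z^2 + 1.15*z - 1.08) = 8.1868*z^5 - 12.3702*z^4 + 21.6934*z^3 + 15.355*z^2 - 6.0024*z - 1.0368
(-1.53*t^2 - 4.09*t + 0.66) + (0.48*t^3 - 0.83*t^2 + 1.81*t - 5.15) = 0.48*t^3 - 2.36*t^2 - 2.28*t - 4.49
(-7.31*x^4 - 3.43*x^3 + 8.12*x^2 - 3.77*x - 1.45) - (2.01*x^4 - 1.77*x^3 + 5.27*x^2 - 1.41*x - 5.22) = -9.32*x^4 - 1.66*x^3 + 2.85*x^2 - 2.36*x + 3.77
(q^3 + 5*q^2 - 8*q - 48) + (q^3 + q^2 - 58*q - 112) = 2*q^3 + 6*q^2 - 66*q - 160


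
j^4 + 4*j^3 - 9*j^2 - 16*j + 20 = (j - 2)*(j - 1)*(j + 2)*(j + 5)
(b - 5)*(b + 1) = b^2 - 4*b - 5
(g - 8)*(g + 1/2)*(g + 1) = g^3 - 13*g^2/2 - 23*g/2 - 4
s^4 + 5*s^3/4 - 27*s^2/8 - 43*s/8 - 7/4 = (s - 2)*(s + 1/2)*(s + 1)*(s + 7/4)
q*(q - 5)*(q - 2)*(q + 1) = q^4 - 6*q^3 + 3*q^2 + 10*q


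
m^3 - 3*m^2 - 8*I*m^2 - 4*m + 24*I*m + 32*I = (m - 4)*(m + 1)*(m - 8*I)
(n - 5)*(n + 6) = n^2 + n - 30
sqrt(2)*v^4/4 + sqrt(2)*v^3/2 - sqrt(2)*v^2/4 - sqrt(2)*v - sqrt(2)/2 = (v/2 + 1/2)*(v - sqrt(2))*(v + sqrt(2))*(sqrt(2)*v/2 + sqrt(2)/2)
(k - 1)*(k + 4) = k^2 + 3*k - 4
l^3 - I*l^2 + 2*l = l*(l - 2*I)*(l + I)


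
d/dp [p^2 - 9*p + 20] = 2*p - 9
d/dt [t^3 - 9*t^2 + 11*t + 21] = 3*t^2 - 18*t + 11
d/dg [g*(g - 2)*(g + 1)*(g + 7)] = 4*g^3 + 18*g^2 - 18*g - 14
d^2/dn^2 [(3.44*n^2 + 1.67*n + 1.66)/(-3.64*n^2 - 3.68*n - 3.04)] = (5.6843418860808e-14*n^4 + 47.905312*n^3 + 96.427968*n^2 - 22.5388800000001*n - 34.439936)/(48.228544*n^6 + 146.275584*n^5 + 268.71936*n^4 + 294.16448*n^3 + 224.42496*n^2 + 102.027264*n + 28.094464)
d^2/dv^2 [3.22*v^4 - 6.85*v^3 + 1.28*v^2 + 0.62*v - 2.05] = 38.64*v^2 - 41.1*v + 2.56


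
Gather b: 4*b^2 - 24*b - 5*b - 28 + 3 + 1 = 4*b^2 - 29*b - 24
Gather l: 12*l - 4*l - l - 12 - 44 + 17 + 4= 7*l - 35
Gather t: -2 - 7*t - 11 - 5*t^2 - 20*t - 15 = -5*t^2 - 27*t - 28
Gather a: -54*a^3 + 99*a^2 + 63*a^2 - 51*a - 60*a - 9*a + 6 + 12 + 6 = -54*a^3 + 162*a^2 - 120*a + 24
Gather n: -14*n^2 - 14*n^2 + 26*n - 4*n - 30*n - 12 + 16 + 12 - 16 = -28*n^2 - 8*n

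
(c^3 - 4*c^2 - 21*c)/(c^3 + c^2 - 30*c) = (c^2 - 4*c - 21)/(c^2 + c - 30)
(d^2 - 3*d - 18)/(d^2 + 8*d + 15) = (d - 6)/(d + 5)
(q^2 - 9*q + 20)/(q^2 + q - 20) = (q - 5)/(q + 5)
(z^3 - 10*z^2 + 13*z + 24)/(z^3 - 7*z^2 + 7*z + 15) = (z - 8)/(z - 5)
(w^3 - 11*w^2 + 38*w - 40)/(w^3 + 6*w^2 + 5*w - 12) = (w^3 - 11*w^2 + 38*w - 40)/(w^3 + 6*w^2 + 5*w - 12)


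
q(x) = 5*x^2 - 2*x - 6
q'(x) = 10*x - 2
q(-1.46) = 7.58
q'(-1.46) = -16.60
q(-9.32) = 446.95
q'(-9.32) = -95.20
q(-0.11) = -5.72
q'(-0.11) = -3.10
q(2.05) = 10.91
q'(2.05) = 18.50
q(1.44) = 1.49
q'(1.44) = 12.40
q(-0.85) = -0.69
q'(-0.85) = -10.50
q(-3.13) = 49.24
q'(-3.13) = -33.30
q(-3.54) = 63.74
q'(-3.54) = -37.40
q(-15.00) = 1149.00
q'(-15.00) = -152.00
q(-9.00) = 417.00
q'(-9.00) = -92.00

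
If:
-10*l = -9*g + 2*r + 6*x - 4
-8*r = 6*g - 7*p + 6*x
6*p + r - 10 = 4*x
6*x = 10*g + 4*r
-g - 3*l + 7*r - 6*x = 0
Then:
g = 7908/26471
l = -4750/26471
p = 59640/26471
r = 24246/26471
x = 29344/26471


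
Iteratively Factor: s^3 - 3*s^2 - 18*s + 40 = (s + 4)*(s^2 - 7*s + 10) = (s - 2)*(s + 4)*(s - 5)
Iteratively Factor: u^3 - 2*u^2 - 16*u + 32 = (u - 2)*(u^2 - 16) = (u - 2)*(u + 4)*(u - 4)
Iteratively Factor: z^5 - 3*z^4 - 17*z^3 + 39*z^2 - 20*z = (z + 4)*(z^4 - 7*z^3 + 11*z^2 - 5*z) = (z - 1)*(z + 4)*(z^3 - 6*z^2 + 5*z) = (z - 1)^2*(z + 4)*(z^2 - 5*z) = (z - 5)*(z - 1)^2*(z + 4)*(z)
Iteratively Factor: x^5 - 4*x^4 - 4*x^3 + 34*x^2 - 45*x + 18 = (x - 1)*(x^4 - 3*x^3 - 7*x^2 + 27*x - 18) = (x - 1)^2*(x^3 - 2*x^2 - 9*x + 18) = (x - 3)*(x - 1)^2*(x^2 + x - 6) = (x - 3)*(x - 1)^2*(x + 3)*(x - 2)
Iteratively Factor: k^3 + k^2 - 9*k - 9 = (k + 3)*(k^2 - 2*k - 3) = (k + 1)*(k + 3)*(k - 3)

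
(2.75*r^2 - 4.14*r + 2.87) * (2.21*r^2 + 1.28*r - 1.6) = 6.0775*r^4 - 5.6294*r^3 - 3.3565*r^2 + 10.2976*r - 4.592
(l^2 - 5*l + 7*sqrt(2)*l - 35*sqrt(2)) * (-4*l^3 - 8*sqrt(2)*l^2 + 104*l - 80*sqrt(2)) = -4*l^5 - 36*sqrt(2)*l^4 + 20*l^4 - 8*l^3 + 180*sqrt(2)*l^3 + 40*l^2 + 648*sqrt(2)*l^2 - 3240*sqrt(2)*l - 1120*l + 5600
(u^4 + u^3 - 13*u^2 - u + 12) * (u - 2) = u^5 - u^4 - 15*u^3 + 25*u^2 + 14*u - 24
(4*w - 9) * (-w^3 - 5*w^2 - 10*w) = -4*w^4 - 11*w^3 + 5*w^2 + 90*w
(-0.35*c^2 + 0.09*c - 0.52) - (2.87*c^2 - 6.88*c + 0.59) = -3.22*c^2 + 6.97*c - 1.11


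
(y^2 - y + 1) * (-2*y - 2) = -2*y^3 - 2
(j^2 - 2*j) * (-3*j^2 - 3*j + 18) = -3*j^4 + 3*j^3 + 24*j^2 - 36*j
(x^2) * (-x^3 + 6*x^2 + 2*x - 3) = -x^5 + 6*x^4 + 2*x^3 - 3*x^2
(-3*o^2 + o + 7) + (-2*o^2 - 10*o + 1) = -5*o^2 - 9*o + 8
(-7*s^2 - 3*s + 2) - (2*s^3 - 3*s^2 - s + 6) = -2*s^3 - 4*s^2 - 2*s - 4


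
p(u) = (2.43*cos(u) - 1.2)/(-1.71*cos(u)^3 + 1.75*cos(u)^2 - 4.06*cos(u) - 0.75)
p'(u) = (2.43*cos(u) - 1.2)*(-5.13*sin(u)*cos(u)^2 + 3.5*sin(u)*cos(u) - 4.06*sin(u))/(-1.71*cos(u)^3 + 1.75*cos(u)^2 - 4.06*cos(u) - 0.75)^2 - 2.43*sin(u)/(-1.71*cos(u)^3 + 1.75*cos(u)^2 - 4.06*cos(u) - 0.75) = (-8.3106*cos(u)^3 + 10.4085*cos(u)^2 - 4.2*cos(u) + 6.6945)*sin(u)/(2.9241*cos(u)^6 - 5.985*cos(u)^5 + 16.9477*cos(u)^4 - 11.645*cos(u)^3 + 13.8586*cos(u)^2 + 6.09*cos(u) + 0.5625)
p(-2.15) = -1.11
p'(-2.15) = -2.18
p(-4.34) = -2.00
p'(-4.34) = 8.59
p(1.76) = -19.07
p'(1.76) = 1029.18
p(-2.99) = -0.54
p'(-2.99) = -0.10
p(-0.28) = -0.25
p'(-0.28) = -0.07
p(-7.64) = 0.44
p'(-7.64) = -2.52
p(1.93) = -2.12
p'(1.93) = 9.81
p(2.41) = -0.76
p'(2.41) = 0.82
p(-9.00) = -0.60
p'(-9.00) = -0.32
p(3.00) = -0.54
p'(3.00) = 0.09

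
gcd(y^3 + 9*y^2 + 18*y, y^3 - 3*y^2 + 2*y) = y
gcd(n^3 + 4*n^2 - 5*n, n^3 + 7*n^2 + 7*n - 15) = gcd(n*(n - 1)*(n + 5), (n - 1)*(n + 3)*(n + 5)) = n^2 + 4*n - 5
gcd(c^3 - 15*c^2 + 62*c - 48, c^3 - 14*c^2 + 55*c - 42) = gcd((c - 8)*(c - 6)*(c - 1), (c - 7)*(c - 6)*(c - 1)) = c^2 - 7*c + 6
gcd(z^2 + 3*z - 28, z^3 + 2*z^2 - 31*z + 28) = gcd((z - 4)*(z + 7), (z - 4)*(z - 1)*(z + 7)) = z^2 + 3*z - 28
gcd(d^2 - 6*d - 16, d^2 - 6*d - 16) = d^2 - 6*d - 16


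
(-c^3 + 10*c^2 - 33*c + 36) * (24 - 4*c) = 4*c^4 - 64*c^3 + 372*c^2 - 936*c + 864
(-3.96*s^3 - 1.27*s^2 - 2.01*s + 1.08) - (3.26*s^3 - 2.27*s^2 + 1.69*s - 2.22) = -7.22*s^3 + 1.0*s^2 - 3.7*s + 3.3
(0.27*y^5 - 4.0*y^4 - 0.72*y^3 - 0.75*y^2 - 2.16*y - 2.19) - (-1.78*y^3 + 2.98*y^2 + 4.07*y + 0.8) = 0.27*y^5 - 4.0*y^4 + 1.06*y^3 - 3.73*y^2 - 6.23*y - 2.99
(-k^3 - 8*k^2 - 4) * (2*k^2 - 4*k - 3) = -2*k^5 - 12*k^4 + 35*k^3 + 16*k^2 + 16*k + 12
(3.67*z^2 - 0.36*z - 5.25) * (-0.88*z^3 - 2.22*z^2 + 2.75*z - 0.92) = -3.2296*z^5 - 7.8306*z^4 + 15.5117*z^3 + 7.2886*z^2 - 14.1063*z + 4.83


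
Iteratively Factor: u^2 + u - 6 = (u + 3)*(u - 2)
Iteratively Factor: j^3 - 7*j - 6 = (j - 3)*(j^2 + 3*j + 2) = (j - 3)*(j + 1)*(j + 2)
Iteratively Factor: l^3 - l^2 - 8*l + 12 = (l - 2)*(l^2 + l - 6) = (l - 2)*(l + 3)*(l - 2)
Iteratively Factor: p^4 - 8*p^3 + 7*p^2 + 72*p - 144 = (p + 3)*(p^3 - 11*p^2 + 40*p - 48) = (p - 4)*(p + 3)*(p^2 - 7*p + 12) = (p - 4)^2*(p + 3)*(p - 3)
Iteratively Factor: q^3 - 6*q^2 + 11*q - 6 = (q - 3)*(q^2 - 3*q + 2) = (q - 3)*(q - 1)*(q - 2)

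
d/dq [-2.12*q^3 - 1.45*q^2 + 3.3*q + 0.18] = -6.36*q^2 - 2.9*q + 3.3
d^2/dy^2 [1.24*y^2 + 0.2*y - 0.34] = 2.48000000000000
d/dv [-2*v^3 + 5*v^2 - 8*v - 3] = -6*v^2 + 10*v - 8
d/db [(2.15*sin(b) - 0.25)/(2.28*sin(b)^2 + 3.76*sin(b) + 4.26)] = (-4.902*sin(b)^2 + 1.14*sin(b) + 10.099)*cos(b)/(5.1984*sin(b)^4 + 17.1456*sin(b)^3 + 33.5632*sin(b)^2 + 32.0352*sin(b) + 18.1476)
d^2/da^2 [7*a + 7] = 0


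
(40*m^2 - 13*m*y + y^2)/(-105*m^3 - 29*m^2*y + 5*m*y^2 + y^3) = (-8*m + y)/(21*m^2 + 10*m*y + y^2)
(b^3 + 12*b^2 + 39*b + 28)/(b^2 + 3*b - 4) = (b^2 + 8*b + 7)/(b - 1)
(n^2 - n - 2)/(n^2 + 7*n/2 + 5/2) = 2*(n - 2)/(2*n + 5)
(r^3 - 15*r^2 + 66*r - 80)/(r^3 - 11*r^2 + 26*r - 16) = (r - 5)/(r - 1)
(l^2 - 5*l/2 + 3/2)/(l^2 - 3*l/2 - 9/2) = (-2*l^2 + 5*l - 3)/(-2*l^2 + 3*l + 9)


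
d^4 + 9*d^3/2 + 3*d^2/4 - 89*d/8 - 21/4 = (d - 3/2)*(d + 1/2)*(d + 2)*(d + 7/2)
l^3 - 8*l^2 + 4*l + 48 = (l - 6)*(l - 4)*(l + 2)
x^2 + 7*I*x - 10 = (x + 2*I)*(x + 5*I)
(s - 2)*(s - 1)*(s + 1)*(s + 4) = s^4 + 2*s^3 - 9*s^2 - 2*s + 8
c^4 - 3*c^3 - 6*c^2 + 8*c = c*(c - 4)*(c - 1)*(c + 2)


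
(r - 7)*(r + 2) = r^2 - 5*r - 14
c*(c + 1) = c^2 + c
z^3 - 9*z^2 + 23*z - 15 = (z - 5)*(z - 3)*(z - 1)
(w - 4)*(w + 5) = w^2 + w - 20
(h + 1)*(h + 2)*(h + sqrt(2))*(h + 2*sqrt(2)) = h^4 + 3*h^3 + 3*sqrt(2)*h^3 + 6*h^2 + 9*sqrt(2)*h^2 + 6*sqrt(2)*h + 12*h + 8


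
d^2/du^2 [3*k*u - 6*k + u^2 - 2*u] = 2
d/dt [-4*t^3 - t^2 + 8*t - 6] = -12*t^2 - 2*t + 8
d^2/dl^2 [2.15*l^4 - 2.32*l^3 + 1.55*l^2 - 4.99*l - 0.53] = 25.8*l^2 - 13.92*l + 3.1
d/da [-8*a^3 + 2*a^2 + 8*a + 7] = -24*a^2 + 4*a + 8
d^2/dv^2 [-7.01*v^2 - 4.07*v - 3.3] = -14.0200000000000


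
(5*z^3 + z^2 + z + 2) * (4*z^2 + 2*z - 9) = 20*z^5 + 14*z^4 - 39*z^3 + z^2 - 5*z - 18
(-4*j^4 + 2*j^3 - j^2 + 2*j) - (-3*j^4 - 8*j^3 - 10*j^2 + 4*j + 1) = -j^4 + 10*j^3 + 9*j^2 - 2*j - 1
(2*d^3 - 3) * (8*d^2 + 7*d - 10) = 16*d^5 + 14*d^4 - 20*d^3 - 24*d^2 - 21*d + 30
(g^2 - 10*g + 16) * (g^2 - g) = g^4 - 11*g^3 + 26*g^2 - 16*g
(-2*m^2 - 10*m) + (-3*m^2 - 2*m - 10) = -5*m^2 - 12*m - 10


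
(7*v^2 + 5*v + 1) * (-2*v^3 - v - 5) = -14*v^5 - 10*v^4 - 9*v^3 - 40*v^2 - 26*v - 5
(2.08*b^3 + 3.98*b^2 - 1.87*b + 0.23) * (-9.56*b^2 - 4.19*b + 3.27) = -19.8848*b^5 - 46.764*b^4 + 8.0026*b^3 + 18.6511*b^2 - 7.0786*b + 0.7521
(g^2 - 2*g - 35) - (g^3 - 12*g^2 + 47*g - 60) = -g^3 + 13*g^2 - 49*g + 25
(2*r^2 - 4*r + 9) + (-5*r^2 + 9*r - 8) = -3*r^2 + 5*r + 1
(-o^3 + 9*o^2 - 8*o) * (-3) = 3*o^3 - 27*o^2 + 24*o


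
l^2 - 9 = (l - 3)*(l + 3)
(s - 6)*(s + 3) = s^2 - 3*s - 18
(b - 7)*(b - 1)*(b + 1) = b^3 - 7*b^2 - b + 7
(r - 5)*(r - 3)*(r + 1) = r^3 - 7*r^2 + 7*r + 15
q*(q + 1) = q^2 + q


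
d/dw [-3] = 0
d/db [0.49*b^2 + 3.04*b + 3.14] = 0.98*b + 3.04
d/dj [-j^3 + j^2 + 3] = j*(2 - 3*j)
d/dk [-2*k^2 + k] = 1 - 4*k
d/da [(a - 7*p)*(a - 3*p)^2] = (a - 3*p)*(3*a - 17*p)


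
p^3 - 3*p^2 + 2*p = p*(p - 2)*(p - 1)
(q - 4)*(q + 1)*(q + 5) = q^3 + 2*q^2 - 19*q - 20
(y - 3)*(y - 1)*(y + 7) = y^3 + 3*y^2 - 25*y + 21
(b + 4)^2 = b^2 + 8*b + 16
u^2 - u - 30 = (u - 6)*(u + 5)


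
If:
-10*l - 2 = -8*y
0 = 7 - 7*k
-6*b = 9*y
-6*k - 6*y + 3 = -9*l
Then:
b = -6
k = 1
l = 3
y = 4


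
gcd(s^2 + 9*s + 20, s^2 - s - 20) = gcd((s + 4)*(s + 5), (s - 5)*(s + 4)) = s + 4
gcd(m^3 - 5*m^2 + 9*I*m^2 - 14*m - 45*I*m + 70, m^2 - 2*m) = 1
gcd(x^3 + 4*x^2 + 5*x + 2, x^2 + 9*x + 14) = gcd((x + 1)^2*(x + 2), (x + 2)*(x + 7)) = x + 2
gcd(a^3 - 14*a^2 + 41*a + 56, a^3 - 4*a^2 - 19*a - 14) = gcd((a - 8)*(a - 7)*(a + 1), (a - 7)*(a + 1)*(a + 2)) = a^2 - 6*a - 7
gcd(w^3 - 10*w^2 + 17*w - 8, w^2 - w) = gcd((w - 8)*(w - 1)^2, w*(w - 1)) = w - 1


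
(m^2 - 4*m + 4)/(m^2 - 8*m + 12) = (m - 2)/(m - 6)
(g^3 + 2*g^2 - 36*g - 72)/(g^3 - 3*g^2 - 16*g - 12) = (g + 6)/(g + 1)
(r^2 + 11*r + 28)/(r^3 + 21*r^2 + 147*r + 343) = (r + 4)/(r^2 + 14*r + 49)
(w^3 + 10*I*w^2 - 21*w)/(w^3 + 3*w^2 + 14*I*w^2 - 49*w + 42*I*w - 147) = w*(w + 3*I)/(w^2 + w*(3 + 7*I) + 21*I)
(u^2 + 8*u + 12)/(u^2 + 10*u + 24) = (u + 2)/(u + 4)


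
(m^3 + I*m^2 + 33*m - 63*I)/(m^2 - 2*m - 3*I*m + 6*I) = (m^2 + 4*I*m + 21)/(m - 2)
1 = 1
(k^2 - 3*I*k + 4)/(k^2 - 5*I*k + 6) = (k - 4*I)/(k - 6*I)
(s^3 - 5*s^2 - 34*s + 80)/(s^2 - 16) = (s^3 - 5*s^2 - 34*s + 80)/(s^2 - 16)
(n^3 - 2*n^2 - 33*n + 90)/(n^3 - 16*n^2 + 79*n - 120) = (n + 6)/(n - 8)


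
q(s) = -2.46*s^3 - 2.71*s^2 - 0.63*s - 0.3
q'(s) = -7.38*s^2 - 5.42*s - 0.63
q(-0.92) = -0.10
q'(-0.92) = -1.89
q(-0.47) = -0.35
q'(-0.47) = 0.29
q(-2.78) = 33.36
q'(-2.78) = -42.60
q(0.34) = -0.92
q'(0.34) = -3.33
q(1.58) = -17.76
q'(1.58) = -27.62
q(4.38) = -261.76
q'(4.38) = -165.95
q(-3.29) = 60.04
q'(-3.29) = -62.68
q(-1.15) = 0.58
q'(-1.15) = -4.16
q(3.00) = -93.00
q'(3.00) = -83.31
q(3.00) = -93.00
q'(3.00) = -83.31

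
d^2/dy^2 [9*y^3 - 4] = 54*y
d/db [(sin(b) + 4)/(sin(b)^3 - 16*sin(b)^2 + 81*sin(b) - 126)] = (-2*sin(b)^3 + 4*sin(b)^2 + 128*sin(b) - 450)*cos(b)/(sin(b)^3 - 16*sin(b)^2 + 81*sin(b) - 126)^2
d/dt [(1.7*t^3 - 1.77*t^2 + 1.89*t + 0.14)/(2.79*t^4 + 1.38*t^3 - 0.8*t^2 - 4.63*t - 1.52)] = (-4.743*t^6 + 9.8766*t^5 - 14.7367*t^4 - 22.5208*t^3 + 1.3755*t^2 + 5.6048*t - 2.2246)/(7.7841*t^8 + 7.7004*t^7 - 2.5596*t^6 - 28.0434*t^5 - 20.6204*t^4 + 3.2128*t^3 + 23.8689*t^2 + 14.0752*t + 2.3104)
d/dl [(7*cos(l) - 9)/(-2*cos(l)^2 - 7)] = (-14*cos(l)^2 + 36*cos(l) + 49)*sin(l)/(2*sin(l)^2 - 9)^2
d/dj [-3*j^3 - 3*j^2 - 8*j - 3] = -9*j^2 - 6*j - 8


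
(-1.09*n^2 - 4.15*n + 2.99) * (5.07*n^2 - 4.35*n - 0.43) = -5.5263*n^4 - 16.299*n^3 + 33.6805*n^2 - 11.222*n - 1.2857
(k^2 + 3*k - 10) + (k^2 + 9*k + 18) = 2*k^2 + 12*k + 8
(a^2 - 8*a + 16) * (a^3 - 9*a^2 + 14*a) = a^5 - 17*a^4 + 102*a^3 - 256*a^2 + 224*a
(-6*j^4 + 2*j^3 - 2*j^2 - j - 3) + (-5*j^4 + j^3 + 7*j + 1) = -11*j^4 + 3*j^3 - 2*j^2 + 6*j - 2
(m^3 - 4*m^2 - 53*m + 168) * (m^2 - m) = m^5 - 5*m^4 - 49*m^3 + 221*m^2 - 168*m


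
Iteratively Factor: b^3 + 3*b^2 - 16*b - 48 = (b - 4)*(b^2 + 7*b + 12) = (b - 4)*(b + 4)*(b + 3)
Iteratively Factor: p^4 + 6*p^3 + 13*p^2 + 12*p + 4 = (p + 1)*(p^3 + 5*p^2 + 8*p + 4) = (p + 1)*(p + 2)*(p^2 + 3*p + 2) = (p + 1)*(p + 2)^2*(p + 1)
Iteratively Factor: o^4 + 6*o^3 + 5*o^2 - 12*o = (o)*(o^3 + 6*o^2 + 5*o - 12) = o*(o + 3)*(o^2 + 3*o - 4) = o*(o + 3)*(o + 4)*(o - 1)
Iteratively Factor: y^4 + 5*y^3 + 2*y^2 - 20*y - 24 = (y - 2)*(y^3 + 7*y^2 + 16*y + 12) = (y - 2)*(y + 2)*(y^2 + 5*y + 6) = (y - 2)*(y + 2)^2*(y + 3)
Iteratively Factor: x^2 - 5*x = (x - 5)*(x)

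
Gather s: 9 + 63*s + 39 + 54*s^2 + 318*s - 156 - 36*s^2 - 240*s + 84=18*s^2 + 141*s - 24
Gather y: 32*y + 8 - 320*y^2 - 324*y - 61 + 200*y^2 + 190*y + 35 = -120*y^2 - 102*y - 18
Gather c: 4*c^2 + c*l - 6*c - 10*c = 4*c^2 + c*(l - 16)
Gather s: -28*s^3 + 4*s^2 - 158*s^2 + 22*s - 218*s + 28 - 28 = -28*s^3 - 154*s^2 - 196*s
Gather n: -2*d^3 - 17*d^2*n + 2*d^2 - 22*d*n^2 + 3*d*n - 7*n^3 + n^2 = -2*d^3 + 2*d^2 - 7*n^3 + n^2*(1 - 22*d) + n*(-17*d^2 + 3*d)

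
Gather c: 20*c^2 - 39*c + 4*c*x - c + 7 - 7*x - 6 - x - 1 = 20*c^2 + c*(4*x - 40) - 8*x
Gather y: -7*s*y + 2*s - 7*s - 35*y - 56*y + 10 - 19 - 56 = -5*s + y*(-7*s - 91) - 65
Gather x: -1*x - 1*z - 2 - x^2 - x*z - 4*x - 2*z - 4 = -x^2 + x*(-z - 5) - 3*z - 6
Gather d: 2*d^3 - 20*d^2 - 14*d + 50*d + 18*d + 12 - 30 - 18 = 2*d^3 - 20*d^2 + 54*d - 36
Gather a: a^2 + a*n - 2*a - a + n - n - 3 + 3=a^2 + a*(n - 3)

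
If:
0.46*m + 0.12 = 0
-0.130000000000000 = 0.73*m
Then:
No Solution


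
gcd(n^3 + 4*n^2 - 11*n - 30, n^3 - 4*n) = n + 2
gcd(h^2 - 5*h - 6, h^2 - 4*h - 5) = h + 1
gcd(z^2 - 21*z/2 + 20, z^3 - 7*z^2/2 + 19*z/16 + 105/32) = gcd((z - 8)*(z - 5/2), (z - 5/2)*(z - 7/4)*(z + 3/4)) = z - 5/2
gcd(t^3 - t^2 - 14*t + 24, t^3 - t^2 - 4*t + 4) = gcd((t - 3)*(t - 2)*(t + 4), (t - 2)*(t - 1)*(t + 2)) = t - 2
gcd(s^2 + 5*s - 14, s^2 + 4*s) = 1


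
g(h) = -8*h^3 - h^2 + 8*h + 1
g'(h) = -24*h^2 - 2*h + 8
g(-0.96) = -0.52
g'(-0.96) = -12.20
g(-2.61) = 115.54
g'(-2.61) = -150.27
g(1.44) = -13.44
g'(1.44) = -44.65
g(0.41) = 3.56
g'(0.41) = 3.15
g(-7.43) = 3167.73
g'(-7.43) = -1302.06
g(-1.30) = 6.49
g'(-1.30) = -29.96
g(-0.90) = -1.18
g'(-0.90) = -9.64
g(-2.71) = 131.20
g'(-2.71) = -162.84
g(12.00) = -13871.00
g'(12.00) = -3472.00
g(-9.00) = 5680.00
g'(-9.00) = -1918.00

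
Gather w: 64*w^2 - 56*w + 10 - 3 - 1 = 64*w^2 - 56*w + 6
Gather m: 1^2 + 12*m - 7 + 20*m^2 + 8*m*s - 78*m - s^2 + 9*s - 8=20*m^2 + m*(8*s - 66) - s^2 + 9*s - 14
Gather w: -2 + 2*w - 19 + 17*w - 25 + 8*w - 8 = 27*w - 54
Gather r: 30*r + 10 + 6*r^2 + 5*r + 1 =6*r^2 + 35*r + 11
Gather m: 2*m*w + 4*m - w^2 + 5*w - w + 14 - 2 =m*(2*w + 4) - w^2 + 4*w + 12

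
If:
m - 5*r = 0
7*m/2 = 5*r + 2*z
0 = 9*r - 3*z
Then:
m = 0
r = 0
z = 0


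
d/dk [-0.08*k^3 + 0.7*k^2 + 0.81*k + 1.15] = -0.24*k^2 + 1.4*k + 0.81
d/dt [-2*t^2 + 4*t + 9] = 4 - 4*t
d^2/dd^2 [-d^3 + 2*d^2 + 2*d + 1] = 4 - 6*d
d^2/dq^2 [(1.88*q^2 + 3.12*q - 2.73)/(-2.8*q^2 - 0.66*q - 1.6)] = (-41.97312*q^3 + 178.9536*q^2 + 114.13584*q - 25.118584)/(21.952*q^6 + 15.5232*q^5 + 41.29104*q^4 + 18.028296*q^3 + 23.59488*q^2 + 5.0688*q + 4.096)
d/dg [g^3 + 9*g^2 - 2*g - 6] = 3*g^2 + 18*g - 2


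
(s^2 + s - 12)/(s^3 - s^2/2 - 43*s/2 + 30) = 2*(s^2 + s - 12)/(2*s^3 - s^2 - 43*s + 60)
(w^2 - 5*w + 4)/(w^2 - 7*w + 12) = (w - 1)/(w - 3)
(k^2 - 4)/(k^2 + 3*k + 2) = (k - 2)/(k + 1)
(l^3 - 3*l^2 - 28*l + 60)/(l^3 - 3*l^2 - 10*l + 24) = (l^2 - l - 30)/(l^2 - l - 12)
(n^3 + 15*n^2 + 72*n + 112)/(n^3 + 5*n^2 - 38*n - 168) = (n + 4)/(n - 6)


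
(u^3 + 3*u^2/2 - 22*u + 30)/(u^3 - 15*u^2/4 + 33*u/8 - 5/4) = 4*(2*u^2 + 7*u - 30)/(8*u^2 - 14*u + 5)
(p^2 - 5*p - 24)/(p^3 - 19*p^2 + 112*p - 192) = (p + 3)/(p^2 - 11*p + 24)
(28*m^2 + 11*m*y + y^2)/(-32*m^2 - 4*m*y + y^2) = (7*m + y)/(-8*m + y)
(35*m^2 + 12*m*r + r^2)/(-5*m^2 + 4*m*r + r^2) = (7*m + r)/(-m + r)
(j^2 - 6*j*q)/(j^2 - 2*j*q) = (j - 6*q)/(j - 2*q)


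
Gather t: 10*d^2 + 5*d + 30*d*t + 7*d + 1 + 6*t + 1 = 10*d^2 + 12*d + t*(30*d + 6) + 2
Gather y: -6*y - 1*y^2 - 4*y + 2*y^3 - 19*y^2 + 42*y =2*y^3 - 20*y^2 + 32*y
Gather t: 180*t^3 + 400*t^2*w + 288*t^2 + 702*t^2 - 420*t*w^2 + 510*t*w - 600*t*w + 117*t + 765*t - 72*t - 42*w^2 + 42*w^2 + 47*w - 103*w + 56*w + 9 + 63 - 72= 180*t^3 + t^2*(400*w + 990) + t*(-420*w^2 - 90*w + 810)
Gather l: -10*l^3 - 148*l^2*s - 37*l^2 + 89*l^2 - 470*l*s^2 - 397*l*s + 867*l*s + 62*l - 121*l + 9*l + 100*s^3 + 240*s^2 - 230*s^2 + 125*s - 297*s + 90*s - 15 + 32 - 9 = -10*l^3 + l^2*(52 - 148*s) + l*(-470*s^2 + 470*s - 50) + 100*s^3 + 10*s^2 - 82*s + 8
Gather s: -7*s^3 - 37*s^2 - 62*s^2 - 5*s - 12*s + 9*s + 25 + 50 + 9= -7*s^3 - 99*s^2 - 8*s + 84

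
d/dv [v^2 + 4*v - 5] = 2*v + 4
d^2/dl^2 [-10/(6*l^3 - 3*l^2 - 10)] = 60*(12*l^2*(3*l - 1)^2 + (6*l - 1)*(-6*l^3 + 3*l^2 + 10))/(-6*l^3 + 3*l^2 + 10)^3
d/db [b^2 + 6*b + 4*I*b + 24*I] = 2*b + 6 + 4*I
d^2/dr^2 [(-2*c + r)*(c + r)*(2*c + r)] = 2*c + 6*r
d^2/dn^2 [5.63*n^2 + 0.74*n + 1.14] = 11.2600000000000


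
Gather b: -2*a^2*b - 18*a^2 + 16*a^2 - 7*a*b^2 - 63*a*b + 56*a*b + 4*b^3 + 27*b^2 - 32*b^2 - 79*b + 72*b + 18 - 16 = -2*a^2 + 4*b^3 + b^2*(-7*a - 5) + b*(-2*a^2 - 7*a - 7) + 2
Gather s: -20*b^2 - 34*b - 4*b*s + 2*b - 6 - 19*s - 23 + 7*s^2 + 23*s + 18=-20*b^2 - 32*b + 7*s^2 + s*(4 - 4*b) - 11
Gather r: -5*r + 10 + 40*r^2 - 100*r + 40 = 40*r^2 - 105*r + 50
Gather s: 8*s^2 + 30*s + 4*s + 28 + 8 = 8*s^2 + 34*s + 36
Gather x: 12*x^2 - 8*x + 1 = 12*x^2 - 8*x + 1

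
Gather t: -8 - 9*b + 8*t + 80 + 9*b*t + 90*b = 81*b + t*(9*b + 8) + 72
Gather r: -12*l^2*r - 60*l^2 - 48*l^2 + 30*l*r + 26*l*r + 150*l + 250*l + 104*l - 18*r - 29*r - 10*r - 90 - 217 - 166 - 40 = -108*l^2 + 504*l + r*(-12*l^2 + 56*l - 57) - 513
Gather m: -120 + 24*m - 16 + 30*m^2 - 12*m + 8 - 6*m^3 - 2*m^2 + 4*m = -6*m^3 + 28*m^2 + 16*m - 128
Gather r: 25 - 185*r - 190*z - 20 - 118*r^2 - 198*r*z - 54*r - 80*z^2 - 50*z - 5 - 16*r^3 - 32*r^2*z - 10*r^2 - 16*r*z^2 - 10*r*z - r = -16*r^3 + r^2*(-32*z - 128) + r*(-16*z^2 - 208*z - 240) - 80*z^2 - 240*z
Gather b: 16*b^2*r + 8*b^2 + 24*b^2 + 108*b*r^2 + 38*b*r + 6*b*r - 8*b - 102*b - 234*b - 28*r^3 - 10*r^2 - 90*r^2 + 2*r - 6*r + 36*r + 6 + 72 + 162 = b^2*(16*r + 32) + b*(108*r^2 + 44*r - 344) - 28*r^3 - 100*r^2 + 32*r + 240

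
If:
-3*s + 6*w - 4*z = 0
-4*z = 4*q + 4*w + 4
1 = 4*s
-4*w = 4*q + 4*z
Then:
No Solution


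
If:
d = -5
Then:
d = -5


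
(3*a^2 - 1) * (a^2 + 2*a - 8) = 3*a^4 + 6*a^3 - 25*a^2 - 2*a + 8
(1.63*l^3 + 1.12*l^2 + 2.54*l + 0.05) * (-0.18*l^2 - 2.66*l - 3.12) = -0.2934*l^5 - 4.5374*l^4 - 8.522*l^3 - 10.2598*l^2 - 8.0578*l - 0.156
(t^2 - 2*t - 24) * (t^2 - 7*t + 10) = t^4 - 9*t^3 + 148*t - 240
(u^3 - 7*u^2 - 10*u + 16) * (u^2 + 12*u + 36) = u^5 + 5*u^4 - 58*u^3 - 356*u^2 - 168*u + 576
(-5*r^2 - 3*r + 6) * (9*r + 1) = -45*r^3 - 32*r^2 + 51*r + 6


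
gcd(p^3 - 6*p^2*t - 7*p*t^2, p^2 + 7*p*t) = p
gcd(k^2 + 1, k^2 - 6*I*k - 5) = k - I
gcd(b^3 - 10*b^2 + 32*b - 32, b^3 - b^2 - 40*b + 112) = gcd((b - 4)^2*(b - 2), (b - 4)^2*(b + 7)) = b^2 - 8*b + 16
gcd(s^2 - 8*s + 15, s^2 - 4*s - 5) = s - 5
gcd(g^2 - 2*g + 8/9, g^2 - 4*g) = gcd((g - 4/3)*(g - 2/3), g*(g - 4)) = 1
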